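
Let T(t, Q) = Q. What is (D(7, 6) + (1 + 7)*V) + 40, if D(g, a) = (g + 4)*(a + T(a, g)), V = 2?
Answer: 199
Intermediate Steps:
D(g, a) = (4 + g)*(a + g) (D(g, a) = (g + 4)*(a + g) = (4 + g)*(a + g))
(D(7, 6) + (1 + 7)*V) + 40 = ((7**2 + 4*6 + 4*7 + 6*7) + (1 + 7)*2) + 40 = ((49 + 24 + 28 + 42) + 8*2) + 40 = (143 + 16) + 40 = 159 + 40 = 199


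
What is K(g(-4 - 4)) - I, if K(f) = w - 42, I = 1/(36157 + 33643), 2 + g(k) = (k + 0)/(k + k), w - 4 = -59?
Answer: -6770601/69800 ≈ -97.000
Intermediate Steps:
w = -55 (w = 4 - 59 = -55)
g(k) = -3/2 (g(k) = -2 + (k + 0)/(k + k) = -2 + k/((2*k)) = -2 + k*(1/(2*k)) = -2 + ½ = -3/2)
I = 1/69800 ≈ 1.4327e-5
K(f) = -97 (K(f) = -55 - 42 = -97)
K(g(-4 - 4)) - I = -97 - 1*1/69800 = -97 - 1/69800 = -6770601/69800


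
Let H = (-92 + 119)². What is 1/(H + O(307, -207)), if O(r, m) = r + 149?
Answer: 1/1185 ≈ 0.00084388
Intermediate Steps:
O(r, m) = 149 + r
H = 729 (H = 27² = 729)
1/(H + O(307, -207)) = 1/(729 + (149 + 307)) = 1/(729 + 456) = 1/1185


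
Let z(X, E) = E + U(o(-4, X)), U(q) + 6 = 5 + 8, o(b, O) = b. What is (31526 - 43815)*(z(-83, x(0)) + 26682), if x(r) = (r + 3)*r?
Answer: -327981121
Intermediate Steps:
U(q) = 7 (U(q) = -6 + (5 + 8) = -6 + 13 = 7)
x(r) = r*(3 + r) (x(r) = (3 + r)*r = r*(3 + r))
z(X, E) = 7 + E (z(X, E) = E + 7 = 7 + E)
(31526 - 43815)*(z(-83, x(0)) + 26682) = (31526 - 43815)*((7 + 0*(3 + 0)) + 26682) = -12289*((7 + 0*3) + 26682) = -12289*((7 + 0) + 26682) = -12289*(7 + 26682) = -12289*26689 = -327981121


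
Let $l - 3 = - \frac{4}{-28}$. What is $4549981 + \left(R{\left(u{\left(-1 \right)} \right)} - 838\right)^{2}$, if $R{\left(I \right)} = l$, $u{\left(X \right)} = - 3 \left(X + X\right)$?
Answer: $\frac{257101405}{49} \approx 5.247 \cdot 10^{6}$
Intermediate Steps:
$l = \frac{22}{7}$ ($l = 3 - \frac{4}{-28} = 3 - - \frac{1}{7} = 3 + \frac{1}{7} = \frac{22}{7} \approx 3.1429$)
$u{\left(X \right)} = - 6 X$ ($u{\left(X \right)} = - 3 \cdot 2 X = - 6 X$)
$R{\left(I \right)} = \frac{22}{7}$
$4549981 + \left(R{\left(u{\left(-1 \right)} \right)} - 838\right)^{2} = 4549981 + \left(\frac{22}{7} - 838\right)^{2} = 4549981 + \left(- \frac{5844}{7}\right)^{2} = 4549981 + \frac{34152336}{49} = \frac{257101405}{49}$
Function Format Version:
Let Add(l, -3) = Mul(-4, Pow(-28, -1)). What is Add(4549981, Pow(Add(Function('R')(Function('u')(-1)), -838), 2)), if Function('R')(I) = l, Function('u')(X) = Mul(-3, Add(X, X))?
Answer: Rational(257101405, 49) ≈ 5.2470e+6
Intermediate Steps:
l = Rational(22, 7) (l = Add(3, Mul(-4, Pow(-28, -1))) = Add(3, Mul(-4, Rational(-1, 28))) = Add(3, Rational(1, 7)) = Rational(22, 7) ≈ 3.1429)
Function('u')(X) = Mul(-6, X) (Function('u')(X) = Mul(-3, Mul(2, X)) = Mul(-6, X))
Function('R')(I) = Rational(22, 7)
Add(4549981, Pow(Add(Function('R')(Function('u')(-1)), -838), 2)) = Add(4549981, Pow(Add(Rational(22, 7), -838), 2)) = Add(4549981, Pow(Rational(-5844, 7), 2)) = Add(4549981, Rational(34152336, 49)) = Rational(257101405, 49)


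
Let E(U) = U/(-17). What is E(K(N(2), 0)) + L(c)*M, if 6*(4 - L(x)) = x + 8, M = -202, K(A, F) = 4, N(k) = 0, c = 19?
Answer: 1713/17 ≈ 100.76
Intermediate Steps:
E(U) = -U/17 (E(U) = U*(-1/17) = -U/17)
L(x) = 8/3 - x/6 (L(x) = 4 - (x + 8)/6 = 4 - (8 + x)/6 = 4 + (-4/3 - x/6) = 8/3 - x/6)
E(K(N(2), 0)) + L(c)*M = -1/17*4 + (8/3 - 1/6*19)*(-202) = -4/17 + (8/3 - 19/6)*(-202) = -4/17 - 1/2*(-202) = -4/17 + 101 = 1713/17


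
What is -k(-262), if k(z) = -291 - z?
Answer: 29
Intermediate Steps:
-k(-262) = -(-291 - 1*(-262)) = -(-291 + 262) = -1*(-29) = 29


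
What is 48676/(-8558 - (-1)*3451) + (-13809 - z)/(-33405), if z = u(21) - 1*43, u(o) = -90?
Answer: -1556178448/170599335 ≈ -9.1218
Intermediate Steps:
z = -133 (z = -90 - 1*43 = -90 - 43 = -133)
48676/(-8558 - (-1)*3451) + (-13809 - z)/(-33405) = 48676/(-8558 - (-1)*3451) + (-13809 - 1*(-133))/(-33405) = 48676/(-8558 - 1*(-3451)) + (-13809 + 133)*(-1/33405) = 48676/(-8558 + 3451) - 13676*(-1/33405) = 48676/(-5107) + 13676/33405 = 48676*(-1/5107) + 13676/33405 = -48676/5107 + 13676/33405 = -1556178448/170599335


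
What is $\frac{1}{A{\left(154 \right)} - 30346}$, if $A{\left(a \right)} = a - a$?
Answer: $- \frac{1}{30346} \approx -3.2953 \cdot 10^{-5}$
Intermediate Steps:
$A{\left(a \right)} = 0$
$\frac{1}{A{\left(154 \right)} - 30346} = \frac{1}{0 - 30346} = \frac{1}{-30346} = - \frac{1}{30346}$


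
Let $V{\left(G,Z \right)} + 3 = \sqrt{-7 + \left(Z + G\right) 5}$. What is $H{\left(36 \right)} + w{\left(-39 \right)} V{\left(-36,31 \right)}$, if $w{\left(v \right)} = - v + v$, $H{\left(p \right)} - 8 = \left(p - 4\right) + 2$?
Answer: $42$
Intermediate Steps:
$H{\left(p \right)} = 6 + p$ ($H{\left(p \right)} = 8 + \left(\left(p - 4\right) + 2\right) = 8 + \left(\left(-4 + p\right) + 2\right) = 8 + \left(-2 + p\right) = 6 + p$)
$w{\left(v \right)} = 0$
$V{\left(G,Z \right)} = -3 + \sqrt{-7 + 5 G + 5 Z}$ ($V{\left(G,Z \right)} = -3 + \sqrt{-7 + \left(Z + G\right) 5} = -3 + \sqrt{-7 + \left(G + Z\right) 5} = -3 + \sqrt{-7 + \left(5 G + 5 Z\right)} = -3 + \sqrt{-7 + 5 G + 5 Z}$)
$H{\left(36 \right)} + w{\left(-39 \right)} V{\left(-36,31 \right)} = \left(6 + 36\right) + 0 \left(-3 + \sqrt{-7 + 5 \left(-36\right) + 5 \cdot 31}\right) = 42 + 0 \left(-3 + \sqrt{-7 - 180 + 155}\right) = 42 + 0 \left(-3 + \sqrt{-32}\right) = 42 + 0 \left(-3 + 4 i \sqrt{2}\right) = 42 + 0 = 42$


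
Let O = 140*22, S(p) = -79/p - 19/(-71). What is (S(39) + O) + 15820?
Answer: 52329232/2769 ≈ 18898.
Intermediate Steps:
S(p) = 19/71 - 79/p (S(p) = -79/p - 19*(-1/71) = -79/p + 19/71 = 19/71 - 79/p)
O = 3080
(S(39) + O) + 15820 = ((19/71 - 79/39) + 3080) + 15820 = (-4868/2769 + 3080) + 15820 = 8523652/2769 + 15820 = 52329232/2769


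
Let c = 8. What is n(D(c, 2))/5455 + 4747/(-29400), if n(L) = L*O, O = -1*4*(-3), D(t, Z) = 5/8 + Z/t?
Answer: -5117237/32075400 ≈ -0.15954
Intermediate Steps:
D(t, Z) = 5/8 + Z/t (D(t, Z) = 5*(1/8) + Z/t = 5/8 + Z/t)
O = 12 (O = -4*(-3) = 12)
n(L) = 12*L (n(L) = L*12 = 12*L)
n(D(c, 2))/5455 + 4747/(-29400) = (12*(5/8 + 2/8))/5455 + 4747/(-29400) = (12*(5/8 + 2*(1/8)))*(1/5455) + 4747*(-1/29400) = (12*(5/8 + 1/4))*(1/5455) - 4747/29400 = (12*(7/8))*(1/5455) - 4747/29400 = (21/2)*(1/5455) - 4747/29400 = 21/10910 - 4747/29400 = -5117237/32075400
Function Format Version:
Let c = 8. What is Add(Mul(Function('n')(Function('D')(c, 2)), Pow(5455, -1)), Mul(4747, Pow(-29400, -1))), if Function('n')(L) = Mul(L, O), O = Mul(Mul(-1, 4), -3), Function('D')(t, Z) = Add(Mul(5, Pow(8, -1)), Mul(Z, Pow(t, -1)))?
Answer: Rational(-5117237, 32075400) ≈ -0.15954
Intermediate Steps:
Function('D')(t, Z) = Add(Rational(5, 8), Mul(Z, Pow(t, -1))) (Function('D')(t, Z) = Add(Mul(5, Rational(1, 8)), Mul(Z, Pow(t, -1))) = Add(Rational(5, 8), Mul(Z, Pow(t, -1))))
O = 12 (O = Mul(-4, -3) = 12)
Function('n')(L) = Mul(12, L) (Function('n')(L) = Mul(L, 12) = Mul(12, L))
Add(Mul(Function('n')(Function('D')(c, 2)), Pow(5455, -1)), Mul(4747, Pow(-29400, -1))) = Add(Mul(Mul(12, Add(Rational(5, 8), Mul(2, Pow(8, -1)))), Pow(5455, -1)), Mul(4747, Pow(-29400, -1))) = Add(Mul(Mul(12, Add(Rational(5, 8), Mul(2, Rational(1, 8)))), Rational(1, 5455)), Mul(4747, Rational(-1, 29400))) = Add(Mul(Mul(12, Add(Rational(5, 8), Rational(1, 4))), Rational(1, 5455)), Rational(-4747, 29400)) = Add(Mul(Mul(12, Rational(7, 8)), Rational(1, 5455)), Rational(-4747, 29400)) = Add(Mul(Rational(21, 2), Rational(1, 5455)), Rational(-4747, 29400)) = Add(Rational(21, 10910), Rational(-4747, 29400)) = Rational(-5117237, 32075400)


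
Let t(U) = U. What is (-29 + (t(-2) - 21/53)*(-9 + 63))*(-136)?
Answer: 1141720/53 ≈ 21542.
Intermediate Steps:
(-29 + (t(-2) - 21/53)*(-9 + 63))*(-136) = (-29 + (-2 - 21/53)*(-9 + 63))*(-136) = (-29 + (-2 - 21*1/53)*54)*(-136) = (-29 + (-2 - 21/53)*54)*(-136) = (-29 - 127/53*54)*(-136) = (-29 - 6858/53)*(-136) = -8395/53*(-136) = 1141720/53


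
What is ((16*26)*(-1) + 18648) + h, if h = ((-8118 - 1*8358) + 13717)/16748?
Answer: 305346777/16748 ≈ 18232.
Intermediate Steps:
h = -2759/16748 (h = ((-8118 - 8358) + 13717)*(1/16748) = (-16476 + 13717)*(1/16748) = -2759*1/16748 = -2759/16748 ≈ -0.16474)
((16*26)*(-1) + 18648) + h = ((16*26)*(-1) + 18648) - 2759/16748 = (416*(-1) + 18648) - 2759/16748 = (-416 + 18648) - 2759/16748 = 18232 - 2759/16748 = 305346777/16748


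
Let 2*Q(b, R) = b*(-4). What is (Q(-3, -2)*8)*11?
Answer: 528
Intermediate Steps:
Q(b, R) = -2*b (Q(b, R) = (b*(-4))/2 = (-4*b)/2 = -2*b)
(Q(-3, -2)*8)*11 = (-2*(-3)*8)*11 = (6*8)*11 = 48*11 = 528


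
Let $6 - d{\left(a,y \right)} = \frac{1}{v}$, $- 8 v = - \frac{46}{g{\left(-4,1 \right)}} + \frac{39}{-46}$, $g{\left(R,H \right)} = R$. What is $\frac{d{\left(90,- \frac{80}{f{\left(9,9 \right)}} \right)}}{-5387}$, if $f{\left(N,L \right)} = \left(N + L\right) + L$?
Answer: $- \frac{1654}{1319815} \approx -0.0012532$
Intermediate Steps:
$f{\left(N,L \right)} = N + 2 L$ ($f{\left(N,L \right)} = \left(L + N\right) + L = N + 2 L$)
$v = - \frac{245}{184}$ ($v = - \frac{- \frac{46}{-4} + \frac{39}{-46}}{8} = - \frac{\left(-46\right) \left(- \frac{1}{4}\right) + 39 \left(- \frac{1}{46}\right)}{8} = - \frac{\frac{23}{2} - \frac{39}{46}}{8} = \left(- \frac{1}{8}\right) \frac{245}{23} = - \frac{245}{184} \approx -1.3315$)
$d{\left(a,y \right)} = \frac{1654}{245}$ ($d{\left(a,y \right)} = 6 - \frac{1}{- \frac{245}{184}} = 6 - - \frac{184}{245} = 6 + \frac{184}{245} = \frac{1654}{245}$)
$\frac{d{\left(90,- \frac{80}{f{\left(9,9 \right)}} \right)}}{-5387} = \frac{1654}{245 \left(-5387\right)} = \frac{1654}{245} \left(- \frac{1}{5387}\right) = - \frac{1654}{1319815}$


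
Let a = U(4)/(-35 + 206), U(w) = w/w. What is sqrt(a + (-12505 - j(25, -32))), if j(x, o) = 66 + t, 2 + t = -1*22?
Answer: 272*I*sqrt(551)/57 ≈ 112.01*I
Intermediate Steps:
U(w) = 1
t = -24 (t = -2 - 1*22 = -2 - 22 = -24)
a = 1/171 (a = 1/(-35 + 206) = 1/171 ≈ 0.0058480)
j(x, o) = 42 (j(x, o) = 66 - 24 = 42)
sqrt(a + (-12505 - j(25, -32))) = sqrt(1/171 + (-12505 - 1*42)) = sqrt(1/171 + (-12505 - 42)) = sqrt(1/171 - 12547) = sqrt(-2145536/171) = 272*I*sqrt(551)/57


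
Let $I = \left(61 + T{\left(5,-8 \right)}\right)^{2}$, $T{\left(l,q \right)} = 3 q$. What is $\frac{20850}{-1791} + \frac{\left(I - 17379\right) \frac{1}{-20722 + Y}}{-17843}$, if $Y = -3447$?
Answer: $- \frac{2997179453620}{257454737799} \approx -11.642$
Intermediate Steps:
$I = 1369$ ($I = \left(61 + 3 \left(-8\right)\right)^{2} = \left(61 - 24\right)^{2} = 37^{2} = 1369$)
$\frac{20850}{-1791} + \frac{\left(I - 17379\right) \frac{1}{-20722 + Y}}{-17843} = \frac{20850}{-1791} + \frac{\left(1369 - 17379\right) \frac{1}{-20722 - 3447}}{-17843} = 20850 \left(- \frac{1}{1791}\right) + - \frac{16010}{-24169} \left(- \frac{1}{17843}\right) = - \frac{6950}{597} + \left(-16010\right) \left(- \frac{1}{24169}\right) \left(- \frac{1}{17843}\right) = - \frac{6950}{597} + \frac{16010}{24169} \left(- \frac{1}{17843}\right) = - \frac{6950}{597} - \frac{16010}{431247467} = - \frac{2997179453620}{257454737799}$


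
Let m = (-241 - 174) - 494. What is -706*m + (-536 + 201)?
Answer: 641419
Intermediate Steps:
m = -909 (m = -415 - 494 = -909)
-706*m + (-536 + 201) = -706*(-909) + (-536 + 201) = 641754 - 335 = 641419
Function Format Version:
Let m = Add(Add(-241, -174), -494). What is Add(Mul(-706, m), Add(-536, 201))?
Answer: 641419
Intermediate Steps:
m = -909 (m = Add(-415, -494) = -909)
Add(Mul(-706, m), Add(-536, 201)) = Add(Mul(-706, -909), Add(-536, 201)) = Add(641754, -335) = 641419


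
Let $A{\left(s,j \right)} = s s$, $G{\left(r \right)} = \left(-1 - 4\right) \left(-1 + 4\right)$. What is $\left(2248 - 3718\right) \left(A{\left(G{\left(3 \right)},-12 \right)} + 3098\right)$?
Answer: $-4884810$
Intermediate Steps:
$G{\left(r \right)} = -15$ ($G{\left(r \right)} = \left(-5\right) 3 = -15$)
$A{\left(s,j \right)} = s^{2}$
$\left(2248 - 3718\right) \left(A{\left(G{\left(3 \right)},-12 \right)} + 3098\right) = \left(2248 - 3718\right) \left(\left(-15\right)^{2} + 3098\right) = - 1470 \left(225 + 3098\right) = \left(-1470\right) 3323 = -4884810$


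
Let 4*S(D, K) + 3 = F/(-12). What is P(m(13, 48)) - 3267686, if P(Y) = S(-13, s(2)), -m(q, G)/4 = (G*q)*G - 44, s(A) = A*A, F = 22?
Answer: -78424493/24 ≈ -3.2677e+6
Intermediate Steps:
s(A) = A²
m(q, G) = 176 - 4*q*G² (m(q, G) = -4*((G*q)*G - 44) = -4*(q*G² - 44) = -4*(-44 + q*G²) = 176 - 4*q*G²)
S(D, K) = -29/24 (S(D, K) = -¾ + (22/(-12))/4 = -¾ + (22*(-1/12))/4 = -¾ + (¼)*(-11/6) = -¾ - 11/24 = -29/24)
P(Y) = -29/24
P(m(13, 48)) - 3267686 = -29/24 - 3267686 = -78424493/24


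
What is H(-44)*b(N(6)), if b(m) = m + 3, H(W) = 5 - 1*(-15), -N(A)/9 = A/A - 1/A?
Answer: -90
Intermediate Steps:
N(A) = -9 + 9/A (N(A) = -9*(A/A - 1/A) = -9*(1 - 1/A) = -9 + 9/A)
H(W) = 20 (H(W) = 5 + 15 = 20)
b(m) = 3 + m
H(-44)*b(N(6)) = 20*(3 + (-9 + 9/6)) = 20*(3 + (-9 + 9*(1/6))) = 20*(3 + (-9 + 3/2)) = 20*(3 - 15/2) = 20*(-9/2) = -90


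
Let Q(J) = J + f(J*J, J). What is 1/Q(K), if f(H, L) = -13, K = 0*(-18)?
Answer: -1/13 ≈ -0.076923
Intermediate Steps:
K = 0
Q(J) = -13 + J (Q(J) = J - 13 = -13 + J)
1/Q(K) = 1/(-13 + 0) = 1/(-13) = -1/13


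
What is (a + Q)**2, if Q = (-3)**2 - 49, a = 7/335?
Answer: 179372449/112225 ≈ 1598.3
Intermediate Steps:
a = 7/335 (a = 7*(1/335) = 7/335 ≈ 0.020896)
Q = -40 (Q = 9 - 49 = -40)
(a + Q)**2 = (7/335 - 40)**2 = (-13393/335)**2 = 179372449/112225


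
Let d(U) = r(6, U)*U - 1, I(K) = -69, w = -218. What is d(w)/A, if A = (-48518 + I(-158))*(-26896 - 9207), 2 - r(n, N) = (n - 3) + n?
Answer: 1525/1754136461 ≈ 8.6937e-7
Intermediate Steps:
r(n, N) = 5 - 2*n (r(n, N) = 2 - ((n - 3) + n) = 2 - ((-3 + n) + n) = 2 - (-3 + 2*n) = 2 + (3 - 2*n) = 5 - 2*n)
d(U) = -1 - 7*U (d(U) = (5 - 2*6)*U - 1 = (5 - 12)*U - 1 = -7*U - 1 = -1 - 7*U)
A = 1754136461 (A = (-48518 - 69)*(-26896 - 9207) = -48587*(-36103) = 1754136461)
d(w)/A = (-1 - 7*(-218))/1754136461 = (-1 + 1526)*(1/1754136461) = 1525*(1/1754136461) = 1525/1754136461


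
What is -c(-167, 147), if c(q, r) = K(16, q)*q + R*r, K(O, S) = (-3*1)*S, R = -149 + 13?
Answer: 103659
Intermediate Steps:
R = -136
K(O, S) = -3*S
c(q, r) = -136*r - 3*q² (c(q, r) = (-3*q)*q - 136*r = -3*q² - 136*r = -136*r - 3*q²)
-c(-167, 147) = -(-136*147 - 3*(-167)²) = -(-19992 - 3*27889) = -(-19992 - 83667) = -1*(-103659) = 103659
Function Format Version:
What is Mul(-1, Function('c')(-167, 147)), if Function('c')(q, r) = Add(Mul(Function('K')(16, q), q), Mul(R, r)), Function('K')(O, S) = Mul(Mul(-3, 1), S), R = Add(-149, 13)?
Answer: 103659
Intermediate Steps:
R = -136
Function('K')(O, S) = Mul(-3, S)
Function('c')(q, r) = Add(Mul(-136, r), Mul(-3, Pow(q, 2))) (Function('c')(q, r) = Add(Mul(Mul(-3, q), q), Mul(-136, r)) = Add(Mul(-3, Pow(q, 2)), Mul(-136, r)) = Add(Mul(-136, r), Mul(-3, Pow(q, 2))))
Mul(-1, Function('c')(-167, 147)) = Mul(-1, Add(Mul(-136, 147), Mul(-3, Pow(-167, 2)))) = Mul(-1, Add(-19992, Mul(-3, 27889))) = Mul(-1, Add(-19992, -83667)) = Mul(-1, -103659) = 103659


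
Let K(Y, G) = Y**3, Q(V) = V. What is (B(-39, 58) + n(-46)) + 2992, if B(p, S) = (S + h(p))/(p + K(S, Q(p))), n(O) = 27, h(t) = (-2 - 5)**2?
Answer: 588925494/195073 ≈ 3019.0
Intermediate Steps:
h(t) = 49 (h(t) = (-7)**2 = 49)
B(p, S) = (49 + S)/(p + S**3) (B(p, S) = (S + 49)/(p + S**3) = (49 + S)/(p + S**3))
(B(-39, 58) + n(-46)) + 2992 = ((49 + 58)/(-39 + 58**3) + 27) + 2992 = (107/(-39 + 195112) + 27) + 2992 = (107/195073 + 27) + 2992 = 5267078/195073 + 2992 = 588925494/195073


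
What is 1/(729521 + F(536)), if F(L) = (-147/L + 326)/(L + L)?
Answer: 574592/419177105021 ≈ 1.3708e-6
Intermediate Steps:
F(L) = (326 - 147/L)/(2*L) (F(L) = (326 - 147/L)/((2*L)) = (326 - 147/L)*(1/(2*L)) = (326 - 147/L)/(2*L))
1/(729521 + F(536)) = 1/(729521 + (½)*(-147 + 326*536)/536²) = 1/(729521 + (½)*(1/287296)*(-147 + 174736)) = 1/(729521 + (½)*(1/287296)*174589) = 1/(729521 + 174589/574592) = 1/(419177105021/574592) = 574592/419177105021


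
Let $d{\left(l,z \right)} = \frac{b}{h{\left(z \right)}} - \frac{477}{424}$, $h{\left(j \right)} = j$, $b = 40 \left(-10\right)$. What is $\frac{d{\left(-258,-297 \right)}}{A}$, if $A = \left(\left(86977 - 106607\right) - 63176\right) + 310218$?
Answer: $\frac{527}{540330912} \approx 9.7533 \cdot 10^{-7}$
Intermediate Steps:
$b = -400$
$A = 227412$ ($A = \left(-19630 - 63176\right) + 310218 = -82806 + 310218 = 227412$)
$d{\left(l,z \right)} = - \frac{9}{8} - \frac{400}{z}$ ($d{\left(l,z \right)} = - \frac{400}{z} - \frac{477}{424} = - \frac{400}{z} - \frac{9}{8} = - \frac{9}{8} - \frac{400}{z}$)
$\frac{d{\left(-258,-297 \right)}}{A} = \frac{- \frac{9}{8} - \frac{400}{-297}}{227412} = \left(- \frac{9}{8} - - \frac{400}{297}\right) \frac{1}{227412} = \left(- \frac{9}{8} + \frac{400}{297}\right) \frac{1}{227412} = \frac{527}{2376} \cdot \frac{1}{227412} = \frac{527}{540330912}$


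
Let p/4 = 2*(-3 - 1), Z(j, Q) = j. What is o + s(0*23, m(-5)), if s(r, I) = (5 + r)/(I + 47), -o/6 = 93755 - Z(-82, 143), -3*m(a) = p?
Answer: -97402791/173 ≈ -5.6302e+5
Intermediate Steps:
p = -32 (p = 4*(2*(-3 - 1)) = 4*(2*(-4)) = 4*(-8) = -32)
m(a) = 32/3 (m(a) = -1/3*(-32) = 32/3)
o = -563022 (o = -6*(93755 - 1*(-82)) = -6*(93755 + 82) = -6*93837 = -563022)
s(r, I) = (5 + r)/(47 + I)
o + s(0*23, m(-5)) = -563022 + (5 + 0*23)/(47 + 32/3) = -563022 + (5 + 0)/(173/3) = -563022 + (3/173)*5 = -563022 + 15/173 = -97402791/173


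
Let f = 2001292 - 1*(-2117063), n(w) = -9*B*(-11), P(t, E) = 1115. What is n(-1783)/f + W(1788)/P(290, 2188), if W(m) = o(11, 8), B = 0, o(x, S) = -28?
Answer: -28/1115 ≈ -0.025112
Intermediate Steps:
W(m) = -28
n(w) = 0 (n(w) = -9*0*(-11) = 0*(-11) = 0)
f = 4118355 (f = 2001292 + 2117063 = 4118355)
n(-1783)/f + W(1788)/P(290, 2188) = 0/4118355 - 28/1115 = 0*(1/4118355) - 28*1/1115 = 0 - 28/1115 = -28/1115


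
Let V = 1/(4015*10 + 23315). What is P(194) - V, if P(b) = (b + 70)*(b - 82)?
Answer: 1876533119/63465 ≈ 29568.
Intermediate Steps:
P(b) = (-82 + b)*(70 + b) (P(b) = (70 + b)*(-82 + b) = (-82 + b)*(70 + b))
V = 1/63465 (V = 1/(40150 + 23315) = 1/63465 ≈ 1.5757e-5)
P(194) - V = (-5740 + 194² - 12*194) - 1*1/63465 = (-5740 + 37636 - 2328) - 1/63465 = 29568 - 1/63465 = 1876533119/63465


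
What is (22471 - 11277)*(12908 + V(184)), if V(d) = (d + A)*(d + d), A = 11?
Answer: 947773592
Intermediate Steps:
V(d) = 2*d*(11 + d) (V(d) = (d + 11)*(d + d) = (11 + d)*(2*d) = 2*d*(11 + d))
(22471 - 11277)*(12908 + V(184)) = (22471 - 11277)*(12908 + 2*184*(11 + 184)) = 11194*(12908 + 2*184*195) = 11194*(12908 + 71760) = 11194*84668 = 947773592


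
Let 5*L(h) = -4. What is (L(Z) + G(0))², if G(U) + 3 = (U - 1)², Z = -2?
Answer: 196/25 ≈ 7.8400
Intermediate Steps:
L(h) = -⅘ (L(h) = (⅕)*(-4) = -⅘)
G(U) = -3 + (-1 + U)² (G(U) = -3 + (U - 1)² = -3 + (-1 + U)²)
(L(Z) + G(0))² = (-⅘ + (-3 + (-1 + 0)²))² = (-⅘ + (-3 + (-1)²))² = (-⅘ + (-3 + 1))² = (-⅘ - 2)² = (-14/5)² = 196/25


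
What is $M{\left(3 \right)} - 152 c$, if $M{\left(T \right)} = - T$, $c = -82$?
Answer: $12461$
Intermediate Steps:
$M{\left(3 \right)} - 152 c = \left(-1\right) 3 - -12464 = -3 + 12464 = 12461$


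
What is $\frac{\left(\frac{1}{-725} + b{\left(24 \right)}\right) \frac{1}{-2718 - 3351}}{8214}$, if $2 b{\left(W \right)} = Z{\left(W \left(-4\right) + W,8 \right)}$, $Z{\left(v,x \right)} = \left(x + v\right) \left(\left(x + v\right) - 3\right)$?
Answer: $- \frac{24673}{573679450} \approx -4.3008 \cdot 10^{-5}$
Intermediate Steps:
$Z{\left(v,x \right)} = \left(v + x\right) \left(-3 + v + x\right)$ ($Z{\left(v,x \right)} = \left(v + x\right) \left(\left(v + x\right) - 3\right) = \left(v + x\right) \left(-3 + v + x\right)$)
$b{\left(W \right)} = 20 - \frac{39 W}{2} + \frac{9 W^{2}}{2}$ ($b{\left(W \right)} = \frac{\left(W \left(-4\right) + W\right)^{2} + 8^{2} - 3 \left(W \left(-4\right) + W\right) - 24 + 2 \left(W \left(-4\right) + W\right) 8}{2} = \frac{\left(- 4 W + W\right)^{2} + 64 - 3 \left(- 4 W + W\right) - 24 + 2 \left(- 4 W + W\right) 8}{2} = \frac{\left(- 3 W\right)^{2} + 64 - 3 \left(- 3 W\right) - 24 + 2 \left(- 3 W\right) 8}{2} = \frac{9 W^{2} + 64 + 9 W - 24 - 48 W}{2} = \frac{40 - 39 W + 9 W^{2}}{2} = 20 - \frac{39 W}{2} + \frac{9 W^{2}}{2}$)
$\frac{\left(\frac{1}{-725} + b{\left(24 \right)}\right) \frac{1}{-2718 - 3351}}{8214} = \frac{\left(\frac{1}{-725} + \left(20 - 468 + \frac{9 \cdot 24^{2}}{2}\right)\right) \frac{1}{-2718 - 3351}}{8214} = \frac{- \frac{1}{725} + \left(20 - 468 + \frac{9}{2} \cdot 576\right)}{-6069} \cdot \frac{1}{8214} = \left(- \frac{1}{725} + \left(20 - 468 + 2592\right)\right) \left(- \frac{1}{6069}\right) \frac{1}{8214} = \left(- \frac{1}{725} + 2144\right) \left(- \frac{1}{6069}\right) \frac{1}{8214} = \frac{1554399}{725} \left(- \frac{1}{6069}\right) \frac{1}{8214} = \left(- \frac{74019}{209525}\right) \frac{1}{8214} = - \frac{24673}{573679450}$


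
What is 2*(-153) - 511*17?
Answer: -8993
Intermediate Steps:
2*(-153) - 511*17 = -306 - 8687 = -8993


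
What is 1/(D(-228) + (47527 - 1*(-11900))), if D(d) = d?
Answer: 1/59199 ≈ 1.6892e-5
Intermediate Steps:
1/(D(-228) + (47527 - 1*(-11900))) = 1/(-228 + (47527 - 1*(-11900))) = 1/(-228 + (47527 + 11900)) = 1/(-228 + 59427) = 1/59199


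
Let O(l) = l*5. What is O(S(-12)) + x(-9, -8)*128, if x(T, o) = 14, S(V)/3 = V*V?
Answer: 3952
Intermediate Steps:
S(V) = 3*V² (S(V) = 3*(V*V) = 3*V²)
O(l) = 5*l
O(S(-12)) + x(-9, -8)*128 = 5*(3*(-12)²) + 14*128 = 5*(3*144) + 1792 = 5*432 + 1792 = 2160 + 1792 = 3952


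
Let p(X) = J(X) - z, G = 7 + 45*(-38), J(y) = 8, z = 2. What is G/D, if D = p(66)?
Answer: -1703/6 ≈ -283.83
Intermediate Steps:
G = -1703 (G = 7 - 1710 = -1703)
p(X) = 6 (p(X) = 8 - 1*2 = 8 - 2 = 6)
D = 6
G/D = -1703/6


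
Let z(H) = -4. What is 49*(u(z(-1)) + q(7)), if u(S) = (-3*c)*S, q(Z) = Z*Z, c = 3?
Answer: 4165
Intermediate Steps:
q(Z) = Z**2
u(S) = -9*S (u(S) = (-3*3)*S = -9*S)
49*(u(z(-1)) + q(7)) = 49*(-9*(-4) + 7**2) = 49*(36 + 49) = 49*85 = 4165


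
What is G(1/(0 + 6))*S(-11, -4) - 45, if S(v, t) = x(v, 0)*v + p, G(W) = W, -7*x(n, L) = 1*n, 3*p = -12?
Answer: -2039/42 ≈ -48.548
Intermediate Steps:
p = -4 (p = (⅓)*(-12) = -4)
x(n, L) = -n/7
S(v, t) = -4 - v²/7 (S(v, t) = (-v/7)*v - 4 = -v²/7 - 4 = -4 - v²/7)
G(1/(0 + 6))*S(-11, -4) - 45 = (-4 - ⅐*(-11)²)/(0 + 6) - 45 = (-4 - ⅐*121)/6 - 45 = (-4 - 121/7)/6 - 45 = (⅙)*(-149/7) - 45 = -149/42 - 45 = -2039/42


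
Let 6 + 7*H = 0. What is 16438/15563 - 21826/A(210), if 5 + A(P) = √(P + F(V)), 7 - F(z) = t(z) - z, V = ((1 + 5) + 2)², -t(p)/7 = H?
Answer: -169428069/389075 - 10913*√11/25 ≈ -1883.2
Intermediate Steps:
H = -6/7 (H = -6/7 + (⅐)*0 = -6/7 + 0 = -6/7 ≈ -0.85714)
t(p) = 6 (t(p) = -7*(-6/7) = 6)
V = 64 (V = (6 + 2)² = 8² = 64)
F(z) = 1 + z (F(z) = 7 - (6 - z) = 7 + (-6 + z) = 1 + z)
A(P) = -5 + √(65 + P) (A(P) = -5 + √(P + (1 + 64)) = -5 + √(P + 65) = -5 + √(65 + P))
16438/15563 - 21826/A(210) = 16438/15563 - 21826/(-5 + √(65 + 210)) = 16438*(1/15563) - 21826/(-5 + √275) = 16438/15563 - 21826/(-5 + 5*√11)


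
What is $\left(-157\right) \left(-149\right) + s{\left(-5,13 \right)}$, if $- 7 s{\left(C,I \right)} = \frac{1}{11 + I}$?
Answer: $\frac{3930023}{168} \approx 23393.0$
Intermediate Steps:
$s{\left(C,I \right)} = - \frac{1}{7 \left(11 + I\right)}$
$\left(-157\right) \left(-149\right) + s{\left(-5,13 \right)} = \left(-157\right) \left(-149\right) - \frac{1}{77 + 7 \cdot 13} = 23393 - \frac{1}{77 + 91} = 23393 - \frac{1}{168} = \frac{3930023}{168}$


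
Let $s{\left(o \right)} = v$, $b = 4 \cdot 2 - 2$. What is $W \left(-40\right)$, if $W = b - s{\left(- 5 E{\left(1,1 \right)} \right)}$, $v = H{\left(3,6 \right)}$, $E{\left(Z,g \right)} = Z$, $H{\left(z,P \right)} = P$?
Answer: $0$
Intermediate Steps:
$v = 6$
$b = 6$ ($b = 8 - 2 = 6$)
$s{\left(o \right)} = 6$
$W = 0$ ($W = 6 - 6 = 0$)
$W \left(-40\right) = 0 \left(-40\right) = 0$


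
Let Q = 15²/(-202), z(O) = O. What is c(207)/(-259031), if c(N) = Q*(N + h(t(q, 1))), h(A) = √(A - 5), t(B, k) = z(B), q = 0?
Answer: 46575/52324262 + 225*I*√5/52324262 ≈ 0.00089012 + 9.6153e-6*I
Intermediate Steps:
t(B, k) = B
h(A) = √(-5 + A)
Q = -225/202 (Q = 225*(-1/202) = -225/202 ≈ -1.1139)
c(N) = -225*N/202 - 225*I*√5/202 (c(N) = -225*(N + √(-5 + 0))/202 = -225*(N + √(-5))/202 = -225*(N + I*√5)/202 = -225*N/202 - 225*I*√5/202)
c(207)/(-259031) = (-225/202*207 - 225*I*√5/202)/(-259031) = (-46575/202 - 225*I*√5/202)*(-1/259031) = 46575/52324262 + 225*I*√5/52324262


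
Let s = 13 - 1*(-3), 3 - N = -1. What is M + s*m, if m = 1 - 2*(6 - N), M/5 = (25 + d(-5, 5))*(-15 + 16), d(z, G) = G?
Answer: 102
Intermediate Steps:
N = 4 (N = 3 - 1*(-1) = 3 + 1 = 4)
s = 16 (s = 13 + 3 = 16)
M = 150 (M = 5*((25 + 5)*(-15 + 16)) = 5*(30*1) = 5*30 = 150)
m = -3 (m = 1 - 2*(6 - 1*4) = 1 - 2*(6 - 4) = 1 - 2*2 = 1 - 4 = -3)
M + s*m = 150 + 16*(-3) = 150 - 48 = 102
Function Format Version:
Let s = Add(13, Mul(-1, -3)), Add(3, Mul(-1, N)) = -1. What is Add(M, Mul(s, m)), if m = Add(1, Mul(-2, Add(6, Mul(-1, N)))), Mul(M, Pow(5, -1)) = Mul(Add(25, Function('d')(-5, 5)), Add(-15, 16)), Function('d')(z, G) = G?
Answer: 102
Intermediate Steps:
N = 4 (N = Add(3, Mul(-1, -1)) = Add(3, 1) = 4)
s = 16 (s = Add(13, 3) = 16)
M = 150 (M = Mul(5, Mul(Add(25, 5), Add(-15, 16))) = Mul(5, Mul(30, 1)) = Mul(5, 30) = 150)
m = -3 (m = Add(1, Mul(-2, Add(6, Mul(-1, 4)))) = Add(1, Mul(-2, Add(6, -4))) = Add(1, Mul(-2, 2)) = Add(1, -4) = -3)
Add(M, Mul(s, m)) = Add(150, Mul(16, -3)) = Add(150, -48) = 102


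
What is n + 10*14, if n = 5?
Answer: 145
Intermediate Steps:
n + 10*14 = 5 + 10*14 = 5 + 140 = 145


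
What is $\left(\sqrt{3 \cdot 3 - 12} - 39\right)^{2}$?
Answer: $\left(39 - i \sqrt{3}\right)^{2} \approx 1518.0 - 135.1 i$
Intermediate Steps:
$\left(\sqrt{3 \cdot 3 - 12} - 39\right)^{2} = \left(\sqrt{9 - 12} - 39\right)^{2} = \left(\sqrt{-3} - 39\right)^{2} = \left(i \sqrt{3} - 39\right)^{2} = \left(-39 + i \sqrt{3}\right)^{2}$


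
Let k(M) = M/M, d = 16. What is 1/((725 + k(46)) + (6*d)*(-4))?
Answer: 1/342 ≈ 0.0029240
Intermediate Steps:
k(M) = 1
1/((725 + k(46)) + (6*d)*(-4)) = 1/((725 + 1) + (6*16)*(-4)) = 1/(726 + 96*(-4)) = 1/(726 - 384) = 1/342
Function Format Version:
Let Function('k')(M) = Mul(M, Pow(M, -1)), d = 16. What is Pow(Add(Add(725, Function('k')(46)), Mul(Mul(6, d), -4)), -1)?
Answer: Rational(1, 342) ≈ 0.0029240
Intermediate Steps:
Function('k')(M) = 1
Pow(Add(Add(725, Function('k')(46)), Mul(Mul(6, d), -4)), -1) = Pow(Add(Add(725, 1), Mul(Mul(6, 16), -4)), -1) = Pow(Add(726, Mul(96, -4)), -1) = Pow(Add(726, -384), -1) = Pow(342, -1) = Rational(1, 342)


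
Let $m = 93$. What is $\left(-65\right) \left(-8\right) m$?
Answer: $48360$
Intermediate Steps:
$\left(-65\right) \left(-8\right) m = \left(-65\right) \left(-8\right) 93 = 520 \cdot 93 = 48360$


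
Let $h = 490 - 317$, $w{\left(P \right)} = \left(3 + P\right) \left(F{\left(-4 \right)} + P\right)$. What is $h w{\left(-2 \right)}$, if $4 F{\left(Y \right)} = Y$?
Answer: $-519$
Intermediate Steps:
$F{\left(Y \right)} = \frac{Y}{4}$
$w{\left(P \right)} = \left(-1 + P\right) \left(3 + P\right)$ ($w{\left(P \right)} = \left(3 + P\right) \left(\frac{1}{4} \left(-4\right) + P\right) = \left(3 + P\right) \left(-1 + P\right) = \left(-1 + P\right) \left(3 + P\right)$)
$h = 173$ ($h = 490 - 317 = 173$)
$h w{\left(-2 \right)} = 173 \left(-3 + \left(-2\right)^{2} + 2 \left(-2\right)\right) = 173 \left(-3 + 4 - 4\right) = 173 \left(-3\right) = -519$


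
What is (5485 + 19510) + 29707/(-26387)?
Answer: 659513358/26387 ≈ 24994.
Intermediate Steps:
(5485 + 19510) + 29707/(-26387) = 24995 + 29707*(-1/26387) = 24995 - 29707/26387 = 659513358/26387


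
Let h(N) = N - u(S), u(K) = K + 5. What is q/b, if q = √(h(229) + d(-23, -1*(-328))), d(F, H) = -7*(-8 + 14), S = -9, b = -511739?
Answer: -√191/511739 ≈ -2.7006e-5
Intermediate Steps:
u(K) = 5 + K
d(F, H) = -42 (d(F, H) = -7*6 = -42)
h(N) = 4 + N (h(N) = N - (5 - 9) = N - 1*(-4) = N + 4 = 4 + N)
q = √191 (q = √((4 + 229) - 42) = √(233 - 42) = √191 ≈ 13.820)
q/b = √191/(-511739) = √191*(-1/511739) = -√191/511739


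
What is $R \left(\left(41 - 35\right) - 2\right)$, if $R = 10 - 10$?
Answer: $0$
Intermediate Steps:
$R = 0$ ($R = 10 - 10 = 0$)
$R \left(\left(41 - 35\right) - 2\right) = 0 \left(\left(41 - 35\right) - 2\right) = 0 \left(6 - 2\right) = 0 \cdot 4 = 0$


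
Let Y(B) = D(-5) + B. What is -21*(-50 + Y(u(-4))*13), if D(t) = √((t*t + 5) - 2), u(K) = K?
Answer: 2142 - 546*√7 ≈ 697.42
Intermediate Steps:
D(t) = √(3 + t²) (D(t) = √((t² + 5) - 2) = √((5 + t²) - 2) = √(3 + t²))
Y(B) = B + 2*√7 (Y(B) = √(3 + (-5)²) + B = √(3 + 25) + B = √28 + B = 2*√7 + B = B + 2*√7)
-21*(-50 + Y(u(-4))*13) = -21*(-50 + (-4 + 2*√7)*13) = -21*(-50 + (-52 + 26*√7)) = -21*(-102 + 26*√7) = 2142 - 546*√7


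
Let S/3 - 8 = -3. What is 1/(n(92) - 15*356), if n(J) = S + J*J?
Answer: 1/3139 ≈ 0.00031857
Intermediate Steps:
S = 15 (S = 24 + 3*(-3) = 24 - 9 = 15)
n(J) = 15 + J**2 (n(J) = 15 + J*J = 15 + J**2)
1/(n(92) - 15*356) = 1/((15 + 92**2) - 15*356) = 1/((15 + 8464) - 5340) = 1/(8479 - 5340) = 1/3139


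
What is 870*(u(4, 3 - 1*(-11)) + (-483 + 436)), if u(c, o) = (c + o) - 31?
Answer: -52200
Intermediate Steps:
u(c, o) = -31 + c + o
870*(u(4, 3 - 1*(-11)) + (-483 + 436)) = 870*((-31 + 4 + (3 - 1*(-11))) + (-483 + 436)) = 870*((-31 + 4 + (3 + 11)) - 47) = 870*((-31 + 4 + 14) - 47) = 870*(-13 - 47) = 870*(-60) = -52200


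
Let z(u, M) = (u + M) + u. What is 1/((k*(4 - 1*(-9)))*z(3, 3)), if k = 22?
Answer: 1/2574 ≈ 0.00038850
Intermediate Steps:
z(u, M) = M + 2*u (z(u, M) = (M + u) + u = M + 2*u)
1/((k*(4 - 1*(-9)))*z(3, 3)) = 1/((22*(4 - 1*(-9)))*(3 + 2*3)) = 1/((22*(4 + 9))*(3 + 6)) = 1/((22*13)*9) = 1/(286*9) = 1/2574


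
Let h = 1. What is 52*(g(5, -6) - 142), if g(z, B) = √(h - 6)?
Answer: -7384 + 52*I*√5 ≈ -7384.0 + 116.28*I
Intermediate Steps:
g(z, B) = I*√5 (g(z, B) = √(1 - 6) = √(-5) = I*√5)
52*(g(5, -6) - 142) = 52*(I*√5 - 142) = 52*(-142 + I*√5) = -7384 + 52*I*√5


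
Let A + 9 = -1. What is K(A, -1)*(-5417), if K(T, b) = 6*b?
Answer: 32502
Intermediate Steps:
A = -10 (A = -9 - 1 = -10)
K(A, -1)*(-5417) = (6*(-1))*(-5417) = -6*(-5417) = 32502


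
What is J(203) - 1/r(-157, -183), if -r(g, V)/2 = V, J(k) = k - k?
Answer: -1/366 ≈ -0.0027322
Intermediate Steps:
J(k) = 0
r(g, V) = -2*V
J(203) - 1/r(-157, -183) = 0 - 1/((-2*(-183))) = 0 - 1/366 = -1/366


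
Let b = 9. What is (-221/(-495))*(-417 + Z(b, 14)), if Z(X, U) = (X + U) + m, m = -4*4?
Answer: -18122/99 ≈ -183.05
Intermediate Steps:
m = -16
Z(X, U) = -16 + U + X (Z(X, U) = (X + U) - 16 = (U + X) - 16 = -16 + U + X)
(-221/(-495))*(-417 + Z(b, 14)) = (-221/(-495))*(-417 + (-16 + 14 + 9)) = (-221*(-1/495))*(-417 + 7) = (221/495)*(-410) = -18122/99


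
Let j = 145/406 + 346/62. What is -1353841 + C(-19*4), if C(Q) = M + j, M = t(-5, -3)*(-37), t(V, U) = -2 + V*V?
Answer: -587933751/434 ≈ -1.3547e+6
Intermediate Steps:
t(V, U) = -2 + V**2
M = -851 (M = (-2 + (-5)**2)*(-37) = (-2 + 25)*(-37) = 23*(-37) = -851)
j = 2577/434 (j = 145*(1/406) + 346*(1/62) = 5/14 + 173/31 = 2577/434 ≈ 5.9378)
C(Q) = -366757/434 (C(Q) = -851 + 2577/434 = -366757/434)
-1353841 + C(-19*4) = -1353841 - 366757/434 = -587933751/434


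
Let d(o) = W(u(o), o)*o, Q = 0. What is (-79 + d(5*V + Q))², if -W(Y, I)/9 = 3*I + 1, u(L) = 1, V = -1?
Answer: 502681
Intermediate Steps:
W(Y, I) = -9 - 27*I (W(Y, I) = -9*(3*I + 1) = -9*(1 + 3*I) = -9 - 27*I)
d(o) = o*(-9 - 27*o) (d(o) = (-9 - 27*o)*o = o*(-9 - 27*o))
(-79 + d(5*V + Q))² = (-79 - 9*(5*(-1) + 0)*(1 + 3*(5*(-1) + 0)))² = (-79 - 9*(-5 + 0)*(1 + 3*(-5 + 0)))² = (-79 - 9*(-5)*(1 + 3*(-5)))² = (-79 - 9*(-5)*(1 - 15))² = (-79 - 9*(-5)*(-14))² = (-79 - 630)² = (-709)² = 502681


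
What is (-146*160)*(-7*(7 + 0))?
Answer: 1144640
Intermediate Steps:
(-146*160)*(-7*(7 + 0)) = -(-163520)*7 = -23360*(-49) = 1144640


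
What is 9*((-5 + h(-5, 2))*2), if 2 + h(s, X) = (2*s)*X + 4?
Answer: -414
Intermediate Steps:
h(s, X) = 2 + 2*X*s (h(s, X) = -2 + ((2*s)*X + 4) = -2 + (2*X*s + 4) = -2 + (4 + 2*X*s) = 2 + 2*X*s)
9*((-5 + h(-5, 2))*2) = 9*((-5 + (2 + 2*2*(-5)))*2) = 9*((-5 + (2 - 20))*2) = 9*((-5 - 18)*2) = 9*(-23*2) = 9*(-46) = -414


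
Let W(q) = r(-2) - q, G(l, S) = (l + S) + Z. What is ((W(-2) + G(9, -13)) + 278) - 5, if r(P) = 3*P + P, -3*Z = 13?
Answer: 776/3 ≈ 258.67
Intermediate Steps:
Z = -13/3 (Z = -⅓*13 = -13/3 ≈ -4.3333)
r(P) = 4*P
G(l, S) = -13/3 + S + l (G(l, S) = (l + S) - 13/3 = (S + l) - 13/3 = -13/3 + S + l)
W(q) = -8 - q (W(q) = 4*(-2) - q = -8 - q)
((W(-2) + G(9, -13)) + 278) - 5 = (((-8 - 1*(-2)) + (-13/3 - 13 + 9)) + 278) - 5 = (((-8 + 2) - 25/3) + 278) - 5 = ((-6 - 25/3) + 278) - 5 = (-43/3 + 278) - 5 = 791/3 - 5 = 776/3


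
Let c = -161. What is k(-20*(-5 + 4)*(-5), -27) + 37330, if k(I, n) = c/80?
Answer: 2986239/80 ≈ 37328.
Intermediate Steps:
k(I, n) = -161/80
k(-20*(-5 + 4)*(-5), -27) + 37330 = -161/80 + 37330 = 2986239/80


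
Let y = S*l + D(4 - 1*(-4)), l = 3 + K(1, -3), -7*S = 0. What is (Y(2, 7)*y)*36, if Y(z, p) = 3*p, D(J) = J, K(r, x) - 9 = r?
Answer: 6048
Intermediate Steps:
K(r, x) = 9 + r
S = 0 (S = -⅐*0 = 0)
l = 13 (l = 3 + (9 + 1) = 3 + 10 = 13)
y = 8 (y = 0*13 + (4 - 1*(-4)) = 0 + (4 + 4) = 0 + 8 = 8)
(Y(2, 7)*y)*36 = ((3*7)*8)*36 = (21*8)*36 = 168*36 = 6048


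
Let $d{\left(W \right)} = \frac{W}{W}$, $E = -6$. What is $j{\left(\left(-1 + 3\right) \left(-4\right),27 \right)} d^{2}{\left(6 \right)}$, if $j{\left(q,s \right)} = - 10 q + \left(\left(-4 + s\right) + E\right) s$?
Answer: $539$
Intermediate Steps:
$d{\left(W \right)} = 1$
$j{\left(q,s \right)} = - 10 q + s \left(-10 + s\right)$ ($j{\left(q,s \right)} = - 10 q + \left(\left(-4 + s\right) - 6\right) s = - 10 q + \left(-10 + s\right) s = - 10 q + s \left(-10 + s\right)$)
$j{\left(\left(-1 + 3\right) \left(-4\right),27 \right)} d^{2}{\left(6 \right)} = \left(27^{2} - 10 \left(-1 + 3\right) \left(-4\right) - 270\right) 1^{2} = \left(729 - 10 \cdot 2 \left(-4\right) - 270\right) 1 = \left(729 - -80 - 270\right) 1 = \left(729 + 80 - 270\right) 1 = 539 \cdot 1 = 539$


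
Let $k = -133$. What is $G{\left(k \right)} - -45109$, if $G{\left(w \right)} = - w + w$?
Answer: $45109$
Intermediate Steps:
$G{\left(w \right)} = 0$
$G{\left(k \right)} - -45109 = 0 - -45109 = 0 + 45109 = 45109$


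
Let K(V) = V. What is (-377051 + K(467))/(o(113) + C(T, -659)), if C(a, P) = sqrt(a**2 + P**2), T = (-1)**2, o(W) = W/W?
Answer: 376584/434281 - 376584*sqrt(434282)/434281 ≈ -570.58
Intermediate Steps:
o(W) = 1
T = 1
C(a, P) = sqrt(P**2 + a**2)
(-377051 + K(467))/(o(113) + C(T, -659)) = (-377051 + 467)/(1 + sqrt((-659)**2 + 1**2)) = -376584/(1 + sqrt(434281 + 1)) = -376584/(1 + sqrt(434282))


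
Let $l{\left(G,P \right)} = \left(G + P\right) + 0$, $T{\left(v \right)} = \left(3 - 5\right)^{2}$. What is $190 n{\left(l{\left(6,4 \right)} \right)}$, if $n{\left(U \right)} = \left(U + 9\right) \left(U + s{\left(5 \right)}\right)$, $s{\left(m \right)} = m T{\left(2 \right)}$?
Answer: $108300$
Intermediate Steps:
$T{\left(v \right)} = 4$ ($T{\left(v \right)} = \left(-2\right)^{2} = 4$)
$s{\left(m \right)} = 4 m$ ($s{\left(m \right)} = m 4 = 4 m$)
$l{\left(G,P \right)} = G + P$
$n{\left(U \right)} = \left(9 + U\right) \left(20 + U\right)$ ($n{\left(U \right)} = \left(U + 9\right) \left(U + 4 \cdot 5\right) = \left(9 + U\right) \left(U + 20\right) = \left(9 + U\right) \left(20 + U\right)$)
$190 n{\left(l{\left(6,4 \right)} \right)} = 190 \left(180 + \left(6 + 4\right)^{2} + 29 \left(6 + 4\right)\right) = 190 \left(180 + 10^{2} + 29 \cdot 10\right) = 190 \left(180 + 100 + 290\right) = 190 \cdot 570 = 108300$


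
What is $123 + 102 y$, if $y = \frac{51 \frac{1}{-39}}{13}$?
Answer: $\frac{19053}{169} \approx 112.74$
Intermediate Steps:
$y = - \frac{17}{169}$ ($y = 51 \left(- \frac{1}{39}\right) \frac{1}{13} = \left(- \frac{17}{13}\right) \frac{1}{13} = - \frac{17}{169} \approx -0.10059$)
$123 + 102 y = 123 + 102 \left(- \frac{17}{169}\right) = 123 - \frac{1734}{169} = \frac{19053}{169}$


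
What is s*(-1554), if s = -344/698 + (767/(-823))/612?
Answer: 22507088345/29297154 ≈ 768.23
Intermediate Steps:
s = -86899955/175782924 (s = -344*1/698 + (767*(-1/823))*(1/612) = -172/349 - 767/823*1/612 = -172/349 - 767/503676 = -86899955/175782924 ≈ -0.49436)
s*(-1554) = -86899955/175782924*(-1554) = 22507088345/29297154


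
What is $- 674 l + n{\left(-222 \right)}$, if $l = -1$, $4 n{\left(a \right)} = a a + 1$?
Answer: $\frac{51981}{4} \approx 12995.0$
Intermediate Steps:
$n{\left(a \right)} = \frac{1}{4} + \frac{a^{2}}{4}$ ($n{\left(a \right)} = \frac{a a + 1}{4} = \frac{a^{2} + 1}{4} = \frac{1 + a^{2}}{4} = \frac{1}{4} + \frac{a^{2}}{4}$)
$- 674 l + n{\left(-222 \right)} = \left(-674\right) \left(-1\right) + \left(\frac{1}{4} + \frac{\left(-222\right)^{2}}{4}\right) = 674 + \left(\frac{1}{4} + \frac{1}{4} \cdot 49284\right) = 674 + \left(\frac{1}{4} + 12321\right) = 674 + \frac{49285}{4} = \frac{51981}{4}$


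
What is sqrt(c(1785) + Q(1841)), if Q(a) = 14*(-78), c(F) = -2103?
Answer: 3*I*sqrt(355) ≈ 56.524*I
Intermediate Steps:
Q(a) = -1092
sqrt(c(1785) + Q(1841)) = sqrt(-2103 - 1092) = sqrt(-3195) = 3*I*sqrt(355)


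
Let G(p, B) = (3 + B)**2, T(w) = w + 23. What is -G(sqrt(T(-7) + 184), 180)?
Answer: -33489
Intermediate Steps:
T(w) = 23 + w
-G(sqrt(T(-7) + 184), 180) = -(3 + 180)**2 = -1*183**2 = -1*33489 = -33489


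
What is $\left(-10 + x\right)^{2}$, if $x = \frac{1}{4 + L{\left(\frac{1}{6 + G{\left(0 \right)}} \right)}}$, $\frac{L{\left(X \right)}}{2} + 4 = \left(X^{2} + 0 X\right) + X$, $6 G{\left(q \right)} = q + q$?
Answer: $\frac{446224}{4225} \approx 105.62$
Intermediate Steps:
$G{\left(q \right)} = \frac{q}{3}$ ($G{\left(q \right)} = \frac{q + q}{6} = \frac{2 q}{6} = \frac{q}{3}$)
$L{\left(X \right)} = -8 + 2 X + 2 X^{2}$ ($L{\left(X \right)} = -8 + 2 \left(\left(X^{2} + 0 X\right) + X\right) = -8 + 2 \left(\left(X^{2} + 0\right) + X\right) = -8 + 2 \left(X^{2} + X\right) = -8 + 2 \left(X + X^{2}\right) = -8 + \left(2 X + 2 X^{2}\right) = -8 + 2 X + 2 X^{2}$)
$x = - \frac{18}{65}$ ($x = \frac{1}{4 + \left(-8 + \frac{2}{6 + \frac{1}{3} \cdot 0} + 2 \left(\frac{1}{6 + \frac{1}{3} \cdot 0}\right)^{2}\right)} = \frac{1}{4 + \left(-8 + \frac{2}{6 + 0} + 2 \left(\frac{1}{6 + 0}\right)^{2}\right)} = \frac{1}{4 + \left(-8 + \frac{2}{6} + 2 \left(\frac{1}{6}\right)^{2}\right)} = \frac{1}{4 + \left(-8 + 2 \cdot \frac{1}{6} + \frac{2}{36}\right)} = \frac{1}{4 + \left(-8 + \frac{1}{3} + 2 \cdot \frac{1}{36}\right)} = \frac{1}{4 + \left(-8 + \frac{1}{3} + \frac{1}{18}\right)} = \frac{1}{4 - \frac{137}{18}} = \frac{1}{- \frac{65}{18}} = - \frac{18}{65} \approx -0.27692$)
$\left(-10 + x\right)^{2} = \left(-10 - \frac{18}{65}\right)^{2} = \left(- \frac{668}{65}\right)^{2} = \frac{446224}{4225}$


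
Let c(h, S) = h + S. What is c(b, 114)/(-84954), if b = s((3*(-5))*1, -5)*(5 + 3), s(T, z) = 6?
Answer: -27/14159 ≈ -0.0019069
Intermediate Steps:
b = 48 (b = 6*(5 + 3) = 6*8 = 48)
c(h, S) = S + h
c(b, 114)/(-84954) = (114 + 48)/(-84954) = 162*(-1/84954) = -27/14159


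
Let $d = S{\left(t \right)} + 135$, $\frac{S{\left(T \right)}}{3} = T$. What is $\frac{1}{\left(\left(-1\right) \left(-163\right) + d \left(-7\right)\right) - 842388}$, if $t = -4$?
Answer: $- \frac{1}{843086} \approx -1.1861 \cdot 10^{-6}$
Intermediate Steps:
$S{\left(T \right)} = 3 T$
$d = 123$ ($d = 3 \left(-4\right) + 135 = -12 + 135 = 123$)
$\frac{1}{\left(\left(-1\right) \left(-163\right) + d \left(-7\right)\right) - 842388} = \frac{1}{\left(\left(-1\right) \left(-163\right) + 123 \left(-7\right)\right) - 842388} = \frac{1}{\left(163 - 861\right) - 842388} = \frac{1}{-698 - 842388} = \frac{1}{-843086} = - \frac{1}{843086}$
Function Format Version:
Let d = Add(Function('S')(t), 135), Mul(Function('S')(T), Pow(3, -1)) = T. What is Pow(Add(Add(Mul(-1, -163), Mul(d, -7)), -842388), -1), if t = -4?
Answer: Rational(-1, 843086) ≈ -1.1861e-6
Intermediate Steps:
Function('S')(T) = Mul(3, T)
d = 123 (d = Add(Mul(3, -4), 135) = Add(-12, 135) = 123)
Pow(Add(Add(Mul(-1, -163), Mul(d, -7)), -842388), -1) = Pow(Add(Add(Mul(-1, -163), Mul(123, -7)), -842388), -1) = Pow(Add(Add(163, -861), -842388), -1) = Pow(Add(-698, -842388), -1) = Pow(-843086, -1) = Rational(-1, 843086)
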